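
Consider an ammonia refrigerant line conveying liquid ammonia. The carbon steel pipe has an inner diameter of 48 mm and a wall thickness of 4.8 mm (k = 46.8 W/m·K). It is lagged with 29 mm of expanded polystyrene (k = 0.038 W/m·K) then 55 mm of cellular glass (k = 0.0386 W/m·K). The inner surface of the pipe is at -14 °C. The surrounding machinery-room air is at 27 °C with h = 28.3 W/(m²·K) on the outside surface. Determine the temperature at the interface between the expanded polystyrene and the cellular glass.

T ≈ 6.9 °C

Cylindrical conduction, so R = ln(r₂/r₁)/(2πkL) per layer, in series:
R_carbon steel pipe wall = ln(28.8/24)/(2π×46.8×1) = 6.2×10^-4 K/W
R_expanded polystyrene = ln(57.8/28.8)/(2π×0.038×1) = 2.918 K/W
R_cellular glass = ln(112.8/57.8)/(2π×0.0386×1) = 2.757 K/W
R_outer film = 1/(h_o·2πr_oL) = 1/(28.3×2π×0.1128×1) = 0.04986 K/W
R_total = 5.725 K/W
Q = ΔT/R_total = 41/5.725
Q = 7.16 W/m
T_interface = T_inner + Q·ΣR(inner→interface) = -14 + 7.16×2.918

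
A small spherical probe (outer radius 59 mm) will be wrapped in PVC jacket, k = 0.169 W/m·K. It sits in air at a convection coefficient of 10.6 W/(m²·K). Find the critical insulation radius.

r_cr ≈ 31.9 mm

For a sphere r_cr = 2k/h = 2×0.169/10.6
r_cr = 31.9 mm; since the bare radius (59 mm) is above r_cr, any added insulation will reduce heat loss.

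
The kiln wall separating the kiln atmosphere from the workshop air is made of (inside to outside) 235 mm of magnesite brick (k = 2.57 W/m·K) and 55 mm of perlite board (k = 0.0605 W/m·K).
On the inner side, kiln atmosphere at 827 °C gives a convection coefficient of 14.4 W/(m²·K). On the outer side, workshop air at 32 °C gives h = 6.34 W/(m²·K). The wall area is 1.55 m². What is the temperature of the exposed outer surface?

T ≈ 134 °C

Treating each layer as a thermal resistance in series:
R_inner film = 1/(h_i·A) = 1/(14.4×1.55) = 0.0448 K/W
R_magnesite brick = L/(kA) = 0.235/(2.57×1.55) = 0.05899 K/W
R_perlite board = L/(kA) = 0.055/(0.0605×1.55) = 0.5865 K/W
R_outer film = 1/(h_o·A) = 1/(6.34×1.55) = 0.1018 K/W
R_total = 0.7921 K/W;  Q = ΔT/R_total = 795/0.7921 = 1004 W
T_interface = T_inner − Q·ΣR(inner→interface) = 827 − 1000×0.6903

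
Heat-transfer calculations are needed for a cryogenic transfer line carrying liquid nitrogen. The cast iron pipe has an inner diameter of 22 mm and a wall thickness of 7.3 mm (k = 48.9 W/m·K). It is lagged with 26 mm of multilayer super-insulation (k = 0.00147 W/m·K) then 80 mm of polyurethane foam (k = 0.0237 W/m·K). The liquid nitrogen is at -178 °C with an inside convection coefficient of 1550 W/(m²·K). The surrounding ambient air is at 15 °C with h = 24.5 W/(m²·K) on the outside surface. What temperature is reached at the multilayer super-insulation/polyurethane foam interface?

Per-layer cylindrical resistances, series-summed:
R_inner film = 1/(h_i·2πr₁L) = 1/(1550×2π×0.011×1) = 0.009335 K/W
R_cast iron pipe wall = ln(18.3/11)/(2π×48.9×1) = 0.001657 K/W
R_multilayer super-insulation = ln(44.3/18.3)/(2π×0.00147×1) = 95.72 K/W
R_polyurethane foam = ln(124.3/44.3)/(2π×0.0237×1) = 6.928 K/W
R_outer film = 1/(h_o·2πr_oL) = 1/(24.5×2π×0.1243×1) = 0.05226 K/W
R_total = 102.7 K/W
Q = ΔT/R_total = 193/102.7
Q = 1.88 W/m
T_interface = T_inner + Q·ΣR(inner→interface) = -178 + 1.88×95.73

T ≈ 1.88 °C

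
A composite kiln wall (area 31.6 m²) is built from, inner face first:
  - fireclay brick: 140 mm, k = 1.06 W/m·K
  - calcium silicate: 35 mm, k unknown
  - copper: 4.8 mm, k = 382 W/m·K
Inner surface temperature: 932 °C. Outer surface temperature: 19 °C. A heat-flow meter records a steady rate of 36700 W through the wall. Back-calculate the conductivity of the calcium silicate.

k ≈ 0.0535 W/(m·K)

Series thermal resistances:
R_fireclay brick = L/(kA) = 0.14/(1.06×31.6) = 0.00418 K/W
R_copper = L/(kA) = 0.0048/(382×31.6) = 3.976×10^-7 K/W
Sum of known resistances R_other = 0.00418 K/W
Total R = ΔT/Q = 913/36700 = 0.02488 K/W
R_calcium silicate = R_total − R_other = 0.0207 K/W
k = L/(R·A) = 0.035/(0.0207×31.6)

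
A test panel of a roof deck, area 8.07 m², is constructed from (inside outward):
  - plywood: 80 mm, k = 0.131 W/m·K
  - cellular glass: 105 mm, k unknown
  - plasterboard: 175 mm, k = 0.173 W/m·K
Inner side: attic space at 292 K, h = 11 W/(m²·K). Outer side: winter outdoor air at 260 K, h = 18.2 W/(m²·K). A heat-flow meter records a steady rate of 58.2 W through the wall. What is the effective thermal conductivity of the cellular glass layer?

k ≈ 0.0393 W/(m·K)

Treating each layer as a thermal resistance in series:
R_inner film = 1/(h_i·A) = 1/(11×8.07) = 0.01127 K/W
R_plywood = L/(kA) = 0.08/(0.131×8.07) = 0.07567 K/W
R_plasterboard = L/(kA) = 0.175/(0.173×8.07) = 0.1253 K/W
R_outer film = 1/(h_o·A) = 1/(18.2×8.07) = 0.006809 K/W
Sum of known resistances R_other = 0.2191 K/W
Total R = ΔT/Q = 32/58.2 = 0.5498 K/W
R_cellular glass = R_total − R_other = 0.3307 K/W
k = L/(R·A) = 0.105/(0.3307×8.07)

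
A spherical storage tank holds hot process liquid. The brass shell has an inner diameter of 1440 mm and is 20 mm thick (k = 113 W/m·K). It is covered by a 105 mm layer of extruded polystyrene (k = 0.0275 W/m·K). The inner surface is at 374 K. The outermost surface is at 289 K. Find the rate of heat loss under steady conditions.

Each spherical layer contributes R = (1/r_i − 1/r_o)/(4πk):
R_brass shell = (1/0.72 − 1/0.74)/(4π×113) = 2.643×10^-5 K/W
R_extruded polystyrene = (1/0.74 − 1/0.845)/(4π×0.0275) = 0.4859 K/W
R_total = 0.4859 K/W
Q = ΔT/R_total = 85/0.4859

Q ≈ 175 W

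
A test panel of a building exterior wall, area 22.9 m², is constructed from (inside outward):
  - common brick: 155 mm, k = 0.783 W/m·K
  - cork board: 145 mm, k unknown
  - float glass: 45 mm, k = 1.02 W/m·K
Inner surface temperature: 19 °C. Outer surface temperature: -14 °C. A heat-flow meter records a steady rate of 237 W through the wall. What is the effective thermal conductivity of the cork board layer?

Thermal resistances in series:
R_common brick = L/(kA) = 0.155/(0.783×22.9) = 0.008644 K/W
R_float glass = L/(kA) = 0.045/(1.02×22.9) = 0.001927 K/W
Sum of known resistances R_other = 0.01057 K/W
Total R = ΔT/Q = 33/237 = 0.1392 K/W
R_cork board = R_total − R_other = 0.1287 K/W
k = L/(R·A) = 0.145/(0.1287×22.9)

k ≈ 0.0492 W/(m·K)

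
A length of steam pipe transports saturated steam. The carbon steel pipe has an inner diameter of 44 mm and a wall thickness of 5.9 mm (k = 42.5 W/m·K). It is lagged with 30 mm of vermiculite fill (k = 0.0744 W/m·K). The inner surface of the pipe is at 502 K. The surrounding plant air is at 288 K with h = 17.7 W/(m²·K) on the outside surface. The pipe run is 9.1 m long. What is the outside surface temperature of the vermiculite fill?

For a radial system each layer contributes R = ln(r_out/r_in)/(2πkL); films add R = 1/(hA).
R_carbon steel pipe wall = ln(27.9/22)/(2π×42.5×9.1) = 9.777×10^-5 K/W
R_vermiculite fill = ln(57.9/27.9)/(2π×0.0744×9.1) = 0.1716 K/W
R_outer film = 1/(h_o·2πr_oL) = 1/(17.7×2π×0.0579×9.1) = 0.01707 K/W
R_total = 0.1888 K/W
Q = ΔT/R_total = 214/0.1888
Q = 1130 W
T_interface = T_inner − Q·ΣR(inner→interface) = 502 − 1130×0.1717

T ≈ 307 K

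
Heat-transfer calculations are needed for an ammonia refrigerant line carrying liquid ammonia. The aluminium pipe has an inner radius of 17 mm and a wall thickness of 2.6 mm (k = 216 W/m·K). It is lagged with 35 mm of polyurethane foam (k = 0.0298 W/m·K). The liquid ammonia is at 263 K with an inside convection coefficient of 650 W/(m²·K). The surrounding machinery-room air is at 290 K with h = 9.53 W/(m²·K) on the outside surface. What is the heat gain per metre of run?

q′ ≈ 4.66 W/m

For a radial system each layer contributes R = ln(r_out/r_in)/(2πkL); films add R = 1/(hA).
R_inner film = 1/(h_i·2πr₁L) = 1/(650×2π×0.017×1) = 0.0144 K/W
R_aluminium pipe wall = ln(19.6/17)/(2π×216×1) = 1.049×10^-4 K/W
R_polyurethane foam = ln(54.6/19.6)/(2π×0.0298×1) = 5.472 K/W
R_outer film = 1/(h_o·2πr_oL) = 1/(9.53×2π×0.0546×1) = 0.3059 K/W
R_total = 5.792 K/W
Q = ΔT/R_total = 27/5.792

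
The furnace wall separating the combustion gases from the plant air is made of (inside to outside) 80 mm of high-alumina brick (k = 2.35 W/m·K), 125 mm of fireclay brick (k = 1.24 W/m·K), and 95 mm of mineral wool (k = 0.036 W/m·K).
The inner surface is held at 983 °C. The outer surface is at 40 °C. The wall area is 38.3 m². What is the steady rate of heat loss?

Q ≈ 13000 W

Using the resistance-network approach (series):
R_high-alumina brick = L/(kA) = 0.08/(2.35×38.3) = 8.888×10^-4 K/W
R_fireclay brick = L/(kA) = 0.125/(1.24×38.3) = 0.002632 K/W
R_mineral wool = L/(kA) = 0.095/(0.036×38.3) = 0.0689 K/W
R_total = 0.07242 K/W
Q = ΔT / R_total = 943 / 0.07242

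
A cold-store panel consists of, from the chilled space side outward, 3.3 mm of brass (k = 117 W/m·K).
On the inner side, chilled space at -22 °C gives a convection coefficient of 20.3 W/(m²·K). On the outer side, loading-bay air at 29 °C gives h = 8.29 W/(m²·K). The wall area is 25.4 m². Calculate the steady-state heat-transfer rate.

Treating each layer as a thermal resistance in series:
R_inner film = 1/(h_i·A) = 1/(20.3×25.4) = 0.001939 K/W
R_brass = L/(kA) = 0.0033/(117×25.4) = 1.11×10^-6 K/W
R_outer film = 1/(h_o·A) = 1/(8.29×25.4) = 0.004749 K/W
R_total = 0.00669 K/W
Q = ΔT / R_total = 51 / 0.00669

Q ≈ 7620 W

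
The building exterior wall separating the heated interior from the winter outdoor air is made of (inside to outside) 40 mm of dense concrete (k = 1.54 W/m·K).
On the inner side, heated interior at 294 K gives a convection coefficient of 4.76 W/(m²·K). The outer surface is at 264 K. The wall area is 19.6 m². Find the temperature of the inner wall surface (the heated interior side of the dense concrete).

Model the wall as resistances in series:
R_inner film = 1/(h_i·A) = 1/(4.76×19.6) = 0.01072 K/W
R_dense concrete = L/(kA) = 0.04/(1.54×19.6) = 0.001325 K/W
R_total = 0.01204 K/W;  Q = ΔT/R_total = 30/0.01204 = 2491 W
T_interface = T_inner − Q·ΣR(inner→interface) = 294 − 2490×0.01072

T ≈ 267 K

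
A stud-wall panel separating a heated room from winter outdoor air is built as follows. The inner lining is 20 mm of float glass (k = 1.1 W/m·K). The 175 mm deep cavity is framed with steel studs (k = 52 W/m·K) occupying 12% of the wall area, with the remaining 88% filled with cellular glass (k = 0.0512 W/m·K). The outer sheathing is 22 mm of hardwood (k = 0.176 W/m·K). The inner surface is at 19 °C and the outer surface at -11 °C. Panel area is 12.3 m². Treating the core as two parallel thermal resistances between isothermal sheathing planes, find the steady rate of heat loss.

Sheathing layers in series; stud and cavity paths in parallel between them.
R_inner = 0.02/(1.1×12.3) = 0.001478 K/W
R_stud  = 0.175/(52×0.12×12.3) = 0.00228 K/W
R_cav   = 0.175/(0.0512×0.88×12.3) = 0.3158 K/W
1/R_core = 1/R_stud + 1/R_cav → R_core = 0.002264 K/W
R_outer = 0.022/(0.176×12.3) = 0.01016 K/W
R_total = 0.0139 K/W
Q = ΔT/R_total = 30/0.0139

Q ≈ 2160 W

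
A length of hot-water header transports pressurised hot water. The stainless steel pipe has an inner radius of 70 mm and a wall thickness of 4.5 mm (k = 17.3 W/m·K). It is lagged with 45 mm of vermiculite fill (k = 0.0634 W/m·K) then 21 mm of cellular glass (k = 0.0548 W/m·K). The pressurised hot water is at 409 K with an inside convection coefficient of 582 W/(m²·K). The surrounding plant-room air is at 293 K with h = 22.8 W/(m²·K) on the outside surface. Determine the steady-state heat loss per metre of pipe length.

Per-layer cylindrical resistances, series-summed:
R_inner film = 1/(h_i·2πr₁L) = 1/(582×2π×0.07×1) = 0.003907 K/W
R_stainless steel pipe wall = ln(74.5/70)/(2π×17.3×1) = 5.732×10^-4 K/W
R_vermiculite fill = ln(119.5/74.5)/(2π×0.0634×1) = 1.186 K/W
R_cellular glass = ln(140.5/119.5)/(2π×0.0548×1) = 0.4702 K/W
R_outer film = 1/(h_o·2πr_oL) = 1/(22.8×2π×0.1405×1) = 0.04968 K/W
R_total = 1.711 K/W
Q = ΔT/R_total = 116/1.711

q′ ≈ 67.8 W/m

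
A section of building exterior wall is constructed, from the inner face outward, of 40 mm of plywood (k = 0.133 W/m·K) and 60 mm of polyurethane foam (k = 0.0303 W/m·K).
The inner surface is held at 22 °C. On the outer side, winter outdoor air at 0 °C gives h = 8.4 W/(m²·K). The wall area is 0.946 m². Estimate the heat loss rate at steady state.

Q ≈ 8.67 W

Treating each layer as a thermal resistance in series:
R_plywood = L/(kA) = 0.04/(0.133×0.946) = 0.3179 K/W
R_polyurethane foam = L/(kA) = 0.06/(0.0303×0.946) = 2.093 K/W
R_outer film = 1/(h_o·A) = 1/(8.4×0.946) = 0.1258 K/W
R_total = 2.537 K/W
Q = ΔT / R_total = 22 / 2.537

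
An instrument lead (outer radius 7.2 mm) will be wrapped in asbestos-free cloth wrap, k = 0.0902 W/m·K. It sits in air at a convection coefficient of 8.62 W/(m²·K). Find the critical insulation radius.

For a cylinder r_cr = k/h = 0.0902/8.62
r_cr = 10.5 mm; since the bare radius (7.2 mm) is below r_cr, adding a thin layer of insulation will *increase* heat loss.

r_cr ≈ 10.5 mm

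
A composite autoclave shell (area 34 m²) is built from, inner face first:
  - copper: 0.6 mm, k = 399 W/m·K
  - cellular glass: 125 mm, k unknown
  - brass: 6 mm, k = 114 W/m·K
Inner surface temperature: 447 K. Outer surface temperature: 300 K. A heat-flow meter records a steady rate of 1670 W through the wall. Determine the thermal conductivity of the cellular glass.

Series thermal resistances:
R_copper = L/(kA) = 0.0006/(399×34) = 4.423×10^-8 K/W
R_brass = L/(kA) = 0.006/(114×34) = 1.548×10^-6 K/W
Sum of known resistances R_other = 1.592×10^-6 K/W
Total R = ΔT/Q = 147/1670 = 0.08802 K/W
R_cellular glass = R_total − R_other = 0.08802 K/W
k = L/(R·A) = 0.125/(0.08802×34)

k ≈ 0.0418 W/(m·K)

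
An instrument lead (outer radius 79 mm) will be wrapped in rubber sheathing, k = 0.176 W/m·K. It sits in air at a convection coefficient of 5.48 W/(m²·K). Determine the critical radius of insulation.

For a cylinder r_cr = k/h = 0.176/5.48
r_cr = 32.1 mm; since the bare radius (79 mm) is above r_cr, any added insulation will reduce heat loss.

r_cr ≈ 32.1 mm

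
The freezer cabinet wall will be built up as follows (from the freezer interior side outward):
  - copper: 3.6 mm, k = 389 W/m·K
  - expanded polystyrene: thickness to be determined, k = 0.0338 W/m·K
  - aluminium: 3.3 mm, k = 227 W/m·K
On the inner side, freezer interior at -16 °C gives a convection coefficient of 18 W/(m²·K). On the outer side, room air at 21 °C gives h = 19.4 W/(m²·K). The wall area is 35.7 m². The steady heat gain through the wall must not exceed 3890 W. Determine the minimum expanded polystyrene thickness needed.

Using the resistance-network approach (series):
R_inner film = 1/(h_i·A) = 1/(18×35.7) = 0.001556 K/W
R_copper = L/(kA) = 0.0036/(389×35.7) = 2.592×10^-7 K/W
R_aluminium = L/(kA) = 0.0033/(227×35.7) = 4.072×10^-7 K/W
R_outer film = 1/(h_o·A) = 1/(19.4×35.7) = 0.001444 K/W
Sum of the known resistances R_other = 0.003001 K/W
Required total resistance R_tot = ΔT/Q_allow = 37/3890 = 0.009512 K/W
R_expanded polystyrene = R_tot − R_other = 0.006511 K/W
L = R·k·A = 0.006511×0.0338×35.7

L ≈ 7.86 mm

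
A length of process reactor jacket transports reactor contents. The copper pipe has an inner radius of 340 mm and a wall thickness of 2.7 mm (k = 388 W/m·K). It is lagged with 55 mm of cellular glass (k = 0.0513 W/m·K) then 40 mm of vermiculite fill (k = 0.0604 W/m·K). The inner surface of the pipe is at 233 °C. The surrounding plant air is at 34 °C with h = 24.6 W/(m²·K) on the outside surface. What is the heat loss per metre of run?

q′ ≈ 273 W/m

Treating each annulus and film as a series resistance:
R_copper pipe wall = ln(342.7/340)/(2π×388×1) = 3.245×10^-6 K/W
R_cellular glass = ln(397.7/342.7)/(2π×0.0513×1) = 0.4618 K/W
R_vermiculite fill = ln(437.7/397.7)/(2π×0.0604×1) = 0.2525 K/W
R_outer film = 1/(h_o·2πr_oL) = 1/(24.6×2π×0.4377×1) = 0.01478 K/W
R_total = 0.7291 K/W
Q = ΔT/R_total = 199/0.7291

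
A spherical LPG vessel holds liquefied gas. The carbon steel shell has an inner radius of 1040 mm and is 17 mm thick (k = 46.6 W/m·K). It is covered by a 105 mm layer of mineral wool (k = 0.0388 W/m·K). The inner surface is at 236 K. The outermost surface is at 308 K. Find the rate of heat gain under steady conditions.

Spherical conduction: R = (1/r_in − 1/r_out)/(4πk) per layer; series-sum.
R_carbon steel shell = (1/1.04 − 1/1.057)/(4π×46.6) = 2.641×10^-5 K/W
R_mineral wool = (1/1.057 − 1/1.162)/(4π×0.0388) = 0.1753 K/W
R_total = 0.1754 K/W
Q = ΔT/R_total = 72/0.1754

Q ≈ 411 W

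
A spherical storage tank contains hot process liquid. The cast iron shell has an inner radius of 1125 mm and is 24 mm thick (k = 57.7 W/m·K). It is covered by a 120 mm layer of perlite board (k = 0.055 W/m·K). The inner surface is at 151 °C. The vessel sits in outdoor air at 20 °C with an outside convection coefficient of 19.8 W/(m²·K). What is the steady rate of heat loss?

Q ≈ 1080 W

Each spherical layer contributes R = (1/r_i − 1/r_o)/(4πk):
R_cast iron shell = (1/1.125 − 1/1.149)/(4π×57.7) = 2.561×10^-5 K/W
R_perlite board = (1/1.149 − 1/1.269)/(4π×0.055) = 0.1191 K/W
R_outer film = 1/(h·4πr_o²) = 1/(19.8×4π×1.269²) = 0.002496 K/W
R_total = 0.1216 K/W
Q = ΔT/R_total = 131/0.1216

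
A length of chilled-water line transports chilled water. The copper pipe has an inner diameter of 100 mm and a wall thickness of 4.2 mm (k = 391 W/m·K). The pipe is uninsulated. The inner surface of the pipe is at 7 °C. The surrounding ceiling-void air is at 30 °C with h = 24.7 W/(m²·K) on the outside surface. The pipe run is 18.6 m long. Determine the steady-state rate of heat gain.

Radial resistances (cylindrical: R_cond = ln(r_o/r_i)/(2πkL), R_conv = 1/(h·2πrL)):
R_copper pipe wall = ln(54.2/50)/(2π×391×18.6) = 1.765×10^-6 K/W
R_outer film = 1/(h_o·2πr_oL) = 1/(24.7×2π×0.0542×18.6) = 0.006392 K/W
R_total = 0.006393 K/W
Q = ΔT/R_total = 23/0.006393

Q ≈ 3600 W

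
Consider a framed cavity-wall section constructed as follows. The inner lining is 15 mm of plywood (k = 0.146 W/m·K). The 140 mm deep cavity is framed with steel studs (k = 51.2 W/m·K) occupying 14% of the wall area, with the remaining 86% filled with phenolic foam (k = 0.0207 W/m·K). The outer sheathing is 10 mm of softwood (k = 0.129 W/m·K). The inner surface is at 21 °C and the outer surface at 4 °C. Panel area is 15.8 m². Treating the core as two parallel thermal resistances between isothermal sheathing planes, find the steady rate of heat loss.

Sheathing layers in series; stud and cavity paths in parallel between them.
R_inner = 0.015/(0.146×15.8) = 0.006503 K/W
R_stud  = 0.14/(51.2×0.14×15.8) = 0.001236 K/W
R_cav   = 0.14/(0.0207×0.86×15.8) = 0.4977 K/W
1/R_core = 1/R_stud + 1/R_cav → R_core = 0.001233 K/W
R_outer = 0.01/(0.129×15.8) = 0.004906 K/W
R_total = 0.01264 K/W
Q = ΔT/R_total = 17/0.01264

Q ≈ 1340 W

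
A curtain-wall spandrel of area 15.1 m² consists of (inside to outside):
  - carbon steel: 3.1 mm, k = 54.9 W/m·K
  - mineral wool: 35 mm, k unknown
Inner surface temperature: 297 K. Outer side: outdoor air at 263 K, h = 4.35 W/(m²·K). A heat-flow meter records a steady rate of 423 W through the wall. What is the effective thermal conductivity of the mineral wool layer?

k ≈ 0.0356 W/(m·K)

Treating each layer as a thermal resistance in series:
R_carbon steel = L/(kA) = 0.0031/(54.9×15.1) = 3.739×10^-6 K/W
R_outer film = 1/(h_o·A) = 1/(4.35×15.1) = 0.01522 K/W
Sum of known resistances R_other = 0.01523 K/W
Total R = ΔT/Q = 34/423 = 0.08038 K/W
R_mineral wool = R_total − R_other = 0.06515 K/W
k = L/(R·A) = 0.035/(0.06515×15.1)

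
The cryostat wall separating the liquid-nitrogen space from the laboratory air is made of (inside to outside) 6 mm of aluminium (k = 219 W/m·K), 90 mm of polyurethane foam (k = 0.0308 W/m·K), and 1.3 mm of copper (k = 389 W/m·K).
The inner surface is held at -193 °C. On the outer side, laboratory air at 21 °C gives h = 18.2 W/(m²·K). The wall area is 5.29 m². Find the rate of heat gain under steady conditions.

Thermal resistances in series:
R_aluminium = L/(kA) = 0.006/(219×5.29) = 5.179×10^-6 K/W
R_polyurethane foam = L/(kA) = 0.09/(0.0308×5.29) = 0.5524 K/W
R_copper = L/(kA) = 0.0013/(389×5.29) = 6.317×10^-7 K/W
R_outer film = 1/(h_o·A) = 1/(18.2×5.29) = 0.01039 K/W
R_total = 0.5628 K/W
Q = ΔT / R_total = 214 / 0.5628

Q ≈ 380 W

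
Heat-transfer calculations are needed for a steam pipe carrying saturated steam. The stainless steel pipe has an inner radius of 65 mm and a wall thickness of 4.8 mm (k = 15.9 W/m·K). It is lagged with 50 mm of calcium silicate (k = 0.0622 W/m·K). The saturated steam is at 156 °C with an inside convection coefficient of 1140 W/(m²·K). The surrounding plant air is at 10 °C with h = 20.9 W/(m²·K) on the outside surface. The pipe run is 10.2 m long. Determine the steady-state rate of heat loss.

Per-layer cylindrical resistances, series-summed:
R_inner film = 1/(h_i·2πr₁L) = 1/(1140×2π×0.065×10.2) = 2.106×10^-4 K/W
R_stainless steel pipe wall = ln(69.8/65)/(2π×15.9×10.2) = 6.992×10^-5 K/W
R_calcium silicate = ln(119.8/69.8)/(2π×0.0622×10.2) = 0.1355 K/W
R_outer film = 1/(h_o·2πr_oL) = 1/(20.9×2π×0.1198×10.2) = 0.006232 K/W
R_total = 0.142 K/W
Q = ΔT/R_total = 146/0.142

Q ≈ 1030 W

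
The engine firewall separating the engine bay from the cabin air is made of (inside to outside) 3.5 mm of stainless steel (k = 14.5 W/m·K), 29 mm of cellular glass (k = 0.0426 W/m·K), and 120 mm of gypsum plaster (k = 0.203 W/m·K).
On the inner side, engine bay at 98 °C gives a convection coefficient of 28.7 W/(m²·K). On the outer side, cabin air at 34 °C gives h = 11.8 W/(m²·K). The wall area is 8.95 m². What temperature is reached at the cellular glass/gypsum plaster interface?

Using the resistance-network approach (series):
R_inner film = 1/(h_i·A) = 1/(28.7×8.95) = 0.003893 K/W
R_stainless steel = L/(kA) = 0.0035/(14.5×8.95) = 2.697×10^-5 K/W
R_cellular glass = L/(kA) = 0.029/(0.0426×8.95) = 0.07606 K/W
R_gypsum plaster = L/(kA) = 0.12/(0.203×8.95) = 0.06605 K/W
R_outer film = 1/(h_o·A) = 1/(11.8×8.95) = 0.009469 K/W
R_total = 0.1555 K/W;  Q = ΔT/R_total = 64/0.1555 = 411.6 W
T_interface = T_inner − Q·ΣR(inner→interface) = 98 − 412×0.07998

T ≈ 65.1 °C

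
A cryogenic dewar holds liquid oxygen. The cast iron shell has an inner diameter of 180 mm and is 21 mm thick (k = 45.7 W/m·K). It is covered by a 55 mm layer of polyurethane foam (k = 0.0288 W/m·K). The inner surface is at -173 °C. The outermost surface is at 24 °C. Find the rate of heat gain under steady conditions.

Q ≈ 23.9 W

Spherical conduction: R = (1/r_in − 1/r_out)/(4πk) per layer; series-sum.
R_cast iron shell = (1/0.09 − 1/0.111)/(4π×45.7) = 0.00366 K/W
R_polyurethane foam = (1/0.111 − 1/0.166)/(4π×0.0288) = 8.248 K/W
R_total = 8.251 K/W
Q = ΔT/R_total = 197/8.251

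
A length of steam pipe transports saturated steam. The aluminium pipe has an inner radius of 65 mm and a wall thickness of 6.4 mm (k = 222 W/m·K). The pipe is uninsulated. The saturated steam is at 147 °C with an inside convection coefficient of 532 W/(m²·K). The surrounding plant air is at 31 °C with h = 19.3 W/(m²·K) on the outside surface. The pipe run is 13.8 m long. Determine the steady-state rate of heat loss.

Cylindrical conduction, so R = ln(r₂/r₁)/(2πkL) per layer, in series:
R_inner film = 1/(h_i·2πr₁L) = 1/(532×2π×0.065×13.8) = 3.335×10^-4 K/W
R_aluminium pipe wall = ln(71.4/65)/(2π×222×13.8) = 4.879×10^-6 K/W
R_outer film = 1/(h_o·2πr_oL) = 1/(19.3×2π×0.0714×13.8) = 0.008369 K/W
R_total = 0.008708 K/W
Q = ΔT/R_total = 116/0.008708

Q ≈ 13300 W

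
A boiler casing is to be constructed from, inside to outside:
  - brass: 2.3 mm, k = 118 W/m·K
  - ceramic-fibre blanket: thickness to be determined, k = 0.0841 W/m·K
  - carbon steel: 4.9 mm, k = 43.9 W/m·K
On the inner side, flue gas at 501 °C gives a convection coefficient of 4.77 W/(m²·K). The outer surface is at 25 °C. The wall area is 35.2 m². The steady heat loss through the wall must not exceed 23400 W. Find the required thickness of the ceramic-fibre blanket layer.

L ≈ 42.6 mm

Model the wall as resistances in series:
R_inner film = 1/(h_i·A) = 1/(4.77×35.2) = 0.005956 K/W
R_brass = L/(kA) = 0.0023/(118×35.2) = 5.537×10^-7 K/W
R_carbon steel = L/(kA) = 0.0049/(43.9×35.2) = 3.171×10^-6 K/W
Sum of the known resistances R_other = 0.00596 K/W
Required total resistance R_tot = ΔT/Q_allow = 476/23400 = 0.02034 K/W
R_ceramic-fibre blanket = R_tot − R_other = 0.01438 K/W
L = R·k·A = 0.01438×0.0841×35.2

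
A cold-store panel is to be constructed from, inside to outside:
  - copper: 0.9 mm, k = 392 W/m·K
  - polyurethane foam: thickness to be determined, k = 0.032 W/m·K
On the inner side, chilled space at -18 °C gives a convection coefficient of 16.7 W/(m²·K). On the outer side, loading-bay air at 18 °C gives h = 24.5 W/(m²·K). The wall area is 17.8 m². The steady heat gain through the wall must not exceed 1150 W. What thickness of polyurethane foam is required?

L ≈ 14.6 mm

Series thermal resistances:
R_inner film = 1/(h_i·A) = 1/(16.7×17.8) = 0.003364 K/W
R_copper = L/(kA) = 0.0009/(392×17.8) = 1.29×10^-7 K/W
R_outer film = 1/(h_o·A) = 1/(24.5×17.8) = 0.002293 K/W
Sum of the known resistances R_other = 0.005657 K/W
Required total resistance R_tot = ΔT/Q_allow = 36/1150 = 0.0313 K/W
R_polyurethane foam = R_tot − R_other = 0.02565 K/W
L = R·k·A = 0.02565×0.032×17.8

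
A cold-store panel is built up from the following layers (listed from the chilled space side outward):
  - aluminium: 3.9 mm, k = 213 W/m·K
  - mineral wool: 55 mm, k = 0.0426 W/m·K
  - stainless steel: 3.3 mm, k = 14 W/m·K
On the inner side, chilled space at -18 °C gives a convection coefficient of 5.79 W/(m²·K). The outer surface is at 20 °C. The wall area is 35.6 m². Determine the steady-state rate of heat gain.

Series thermal resistances:
R_inner film = 1/(h_i·A) = 1/(5.79×35.6) = 0.004851 K/W
R_aluminium = L/(kA) = 0.0039/(213×35.6) = 5.143×10^-7 K/W
R_mineral wool = L/(kA) = 0.055/(0.0426×35.6) = 0.03627 K/W
R_stainless steel = L/(kA) = 0.0033/(14×35.6) = 6.621×10^-6 K/W
R_total = 0.04112 K/W
Q = ΔT / R_total = 38 / 0.04112

Q ≈ 924 W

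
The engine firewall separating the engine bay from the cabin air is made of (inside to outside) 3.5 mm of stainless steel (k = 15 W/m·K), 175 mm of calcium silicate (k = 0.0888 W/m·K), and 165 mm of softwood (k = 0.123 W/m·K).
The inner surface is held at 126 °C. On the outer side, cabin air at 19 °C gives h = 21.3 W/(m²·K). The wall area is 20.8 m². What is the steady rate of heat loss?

Treating each layer as a thermal resistance in series:
R_stainless steel = L/(kA) = 0.0035/(15×20.8) = 1.122×10^-5 K/W
R_calcium silicate = L/(kA) = 0.175/(0.0888×20.8) = 0.09475 K/W
R_softwood = L/(kA) = 0.165/(0.123×20.8) = 0.06449 K/W
R_outer film = 1/(h_o·A) = 1/(21.3×20.8) = 0.002257 K/W
R_total = 0.1615 K/W
Q = ΔT / R_total = 107 / 0.1615

Q ≈ 663 W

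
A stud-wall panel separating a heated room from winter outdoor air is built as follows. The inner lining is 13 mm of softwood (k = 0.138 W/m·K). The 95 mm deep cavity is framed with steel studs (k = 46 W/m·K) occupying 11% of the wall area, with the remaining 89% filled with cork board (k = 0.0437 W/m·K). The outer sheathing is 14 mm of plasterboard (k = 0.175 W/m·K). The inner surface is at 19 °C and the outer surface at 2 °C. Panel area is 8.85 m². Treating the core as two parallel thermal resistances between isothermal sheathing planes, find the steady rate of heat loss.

Q ≈ 780 W

Sheathing layers in series; stud and cavity paths in parallel between them.
R_inner = 0.013/(0.138×8.85) = 0.01064 K/W
R_stud  = 0.095/(46×0.11×8.85) = 0.002121 K/W
R_cav   = 0.095/(0.0437×0.89×8.85) = 0.276 K/W
1/R_core = 1/R_stud + 1/R_cav → R_core = 0.002105 K/W
R_outer = 0.014/(0.175×8.85) = 0.00904 K/W
R_total = 0.02179 K/W
Q = ΔT/R_total = 17/0.02179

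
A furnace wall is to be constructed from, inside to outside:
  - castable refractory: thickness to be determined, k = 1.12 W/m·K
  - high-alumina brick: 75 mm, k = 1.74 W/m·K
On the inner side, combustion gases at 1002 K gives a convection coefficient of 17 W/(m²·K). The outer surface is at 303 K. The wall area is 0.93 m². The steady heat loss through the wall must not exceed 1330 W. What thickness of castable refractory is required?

Model the wall as resistances in series:
R_inner film = 1/(h_i·A) = 1/(17×0.93) = 0.06325 K/W
R_high-alumina brick = L/(kA) = 0.075/(1.74×0.93) = 0.04635 K/W
Sum of the known resistances R_other = 0.1096 K/W
Required total resistance R_tot = ΔT/Q_allow = 699/1330 = 0.5256 K/W
R_castable refractory = R_tot − R_other = 0.416 K/W
L = R·k·A = 0.416×1.12×0.93

L ≈ 433 mm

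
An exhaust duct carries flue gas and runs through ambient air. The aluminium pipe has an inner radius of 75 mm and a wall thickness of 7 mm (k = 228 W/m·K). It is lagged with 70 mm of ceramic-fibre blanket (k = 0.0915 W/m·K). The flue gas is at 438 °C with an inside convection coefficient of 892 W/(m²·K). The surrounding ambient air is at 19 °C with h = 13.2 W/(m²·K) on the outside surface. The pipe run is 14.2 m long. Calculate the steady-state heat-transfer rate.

Q ≈ 5150 W

Treating each annulus and film as a series resistance:
R_inner film = 1/(h_i·2πr₁L) = 1/(892×2π×0.075×14.2) = 1.675×10^-4 K/W
R_aluminium pipe wall = ln(82/75)/(2π×228×14.2) = 4.386×10^-6 K/W
R_ceramic-fibre blanket = ln(152/82)/(2π×0.0915×14.2) = 0.0756 K/W
R_outer film = 1/(h_o·2πr_oL) = 1/(13.2×2π×0.152×14.2) = 0.005586 K/W
R_total = 0.08136 K/W
Q = ΔT/R_total = 419/0.08136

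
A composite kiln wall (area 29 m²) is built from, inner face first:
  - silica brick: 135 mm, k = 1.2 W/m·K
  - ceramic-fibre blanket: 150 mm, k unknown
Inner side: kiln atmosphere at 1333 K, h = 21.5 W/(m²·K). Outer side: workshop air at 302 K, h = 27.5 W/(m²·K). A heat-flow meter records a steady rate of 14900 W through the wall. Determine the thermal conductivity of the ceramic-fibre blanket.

k ≈ 0.0828 W/(m·K)

Thermal resistances in series:
R_inner film = 1/(h_i·A) = 1/(21.5×29) = 0.001604 K/W
R_silica brick = L/(kA) = 0.135/(1.2×29) = 0.003879 K/W
R_outer film = 1/(h_o·A) = 1/(27.5×29) = 0.001254 K/W
Sum of known resistances R_other = 0.006737 K/W
Total R = ΔT/Q = 1031/14900 = 0.06919 K/W
R_ceramic-fibre blanket = R_total − R_other = 0.06246 K/W
k = L/(R·A) = 0.15/(0.06246×29)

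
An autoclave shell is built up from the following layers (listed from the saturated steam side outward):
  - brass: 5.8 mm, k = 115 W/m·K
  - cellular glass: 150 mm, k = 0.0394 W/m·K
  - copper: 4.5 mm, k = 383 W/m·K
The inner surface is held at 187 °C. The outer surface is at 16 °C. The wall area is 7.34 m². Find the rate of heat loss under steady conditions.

Q ≈ 330 W

Series thermal resistances:
R_brass = L/(kA) = 0.0058/(115×7.34) = 6.871×10^-6 K/W
R_cellular glass = L/(kA) = 0.15/(0.0394×7.34) = 0.5187 K/W
R_copper = L/(kA) = 0.0045/(383×7.34) = 1.601×10^-6 K/W
R_total = 0.5187 K/W
Q = ΔT / R_total = 171 / 0.5187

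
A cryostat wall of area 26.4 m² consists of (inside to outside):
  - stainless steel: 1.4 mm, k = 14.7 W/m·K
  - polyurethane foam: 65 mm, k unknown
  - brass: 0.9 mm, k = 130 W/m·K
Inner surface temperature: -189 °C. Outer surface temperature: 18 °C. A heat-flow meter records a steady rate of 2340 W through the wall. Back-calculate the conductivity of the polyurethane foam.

k ≈ 0.0278 W/(m·K)

Model the wall as resistances in series:
R_stainless steel = L/(kA) = 0.0014/(14.7×26.4) = 3.608×10^-6 K/W
R_brass = L/(kA) = 0.0009/(130×26.4) = 2.622×10^-7 K/W
Sum of known resistances R_other = 3.87×10^-6 K/W
Total R = ΔT/Q = 207/2340 = 0.08846 K/W
R_polyurethane foam = R_total − R_other = 0.08846 K/W
k = L/(R·A) = 0.065/(0.08846×26.4)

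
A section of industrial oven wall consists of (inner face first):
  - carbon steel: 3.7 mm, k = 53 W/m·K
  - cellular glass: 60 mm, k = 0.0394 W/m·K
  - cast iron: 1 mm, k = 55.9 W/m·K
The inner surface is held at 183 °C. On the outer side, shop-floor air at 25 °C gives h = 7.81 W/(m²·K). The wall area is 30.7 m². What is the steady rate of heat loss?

Q ≈ 2940 W

Using the resistance-network approach (series):
R_carbon steel = L/(kA) = 0.0037/(53×30.7) = 2.274×10^-6 K/W
R_cellular glass = L/(kA) = 0.06/(0.0394×30.7) = 0.0496 K/W
R_cast iron = L/(kA) = 0.001/(55.9×30.7) = 5.827×10^-7 K/W
R_outer film = 1/(h_o·A) = 1/(7.81×30.7) = 0.004171 K/W
R_total = 0.05378 K/W
Q = ΔT / R_total = 158 / 0.05378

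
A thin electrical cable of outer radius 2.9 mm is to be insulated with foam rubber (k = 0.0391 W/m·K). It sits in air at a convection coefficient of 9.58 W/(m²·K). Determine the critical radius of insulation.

r_cr ≈ 4.08 mm

For a cylinder r_cr = k/h = 0.0391/9.58
r_cr = 4.08 mm; since the bare radius (2.9 mm) is below r_cr, adding a thin layer of insulation will *increase* heat loss.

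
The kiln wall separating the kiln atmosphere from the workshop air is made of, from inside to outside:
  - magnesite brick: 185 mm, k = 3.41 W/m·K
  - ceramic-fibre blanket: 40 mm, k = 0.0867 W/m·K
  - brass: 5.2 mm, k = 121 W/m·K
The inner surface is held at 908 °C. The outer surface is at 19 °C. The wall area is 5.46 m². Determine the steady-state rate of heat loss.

Series thermal resistances:
R_magnesite brick = L/(kA) = 0.185/(3.41×5.46) = 0.009936 K/W
R_ceramic-fibre blanket = L/(kA) = 0.04/(0.0867×5.46) = 0.0845 K/W
R_brass = L/(kA) = 0.0052/(121×5.46) = 7.871×10^-6 K/W
R_total = 0.09444 K/W
Q = ΔT / R_total = 889 / 0.09444

Q ≈ 9410 W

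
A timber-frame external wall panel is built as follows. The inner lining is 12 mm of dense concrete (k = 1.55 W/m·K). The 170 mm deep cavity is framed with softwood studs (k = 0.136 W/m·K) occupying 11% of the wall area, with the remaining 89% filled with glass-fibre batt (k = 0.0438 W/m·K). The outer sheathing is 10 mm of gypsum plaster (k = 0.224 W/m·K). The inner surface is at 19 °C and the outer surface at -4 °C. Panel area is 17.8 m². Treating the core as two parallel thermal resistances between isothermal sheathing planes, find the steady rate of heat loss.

Q ≈ 128 W

Sheathing layers in series; stud and cavity paths in parallel between them.
R_inner = 0.012/(1.55×17.8) = 4.349×10^-4 K/W
R_stud  = 0.17/(0.136×0.11×17.8) = 0.6384 K/W
R_cav   = 0.17/(0.0438×0.89×17.8) = 0.245 K/W
1/R_core = 1/R_stud + 1/R_cav → R_core = 0.1771 K/W
R_outer = 0.01/(0.224×17.8) = 0.002508 K/W
R_total = 0.18 K/W
Q = ΔT/R_total = 23/0.18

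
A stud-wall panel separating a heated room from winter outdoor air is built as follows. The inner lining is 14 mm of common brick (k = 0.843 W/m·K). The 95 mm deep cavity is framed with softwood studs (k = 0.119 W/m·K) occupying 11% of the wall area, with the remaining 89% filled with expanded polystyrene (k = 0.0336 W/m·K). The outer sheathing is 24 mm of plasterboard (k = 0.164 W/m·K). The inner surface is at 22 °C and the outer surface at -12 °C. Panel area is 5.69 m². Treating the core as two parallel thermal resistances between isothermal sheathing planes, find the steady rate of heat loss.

Q ≈ 81.5 W

Sheathing layers in series; stud and cavity paths in parallel between them.
R_inner = 0.014/(0.843×5.69) = 0.002919 K/W
R_stud  = 0.095/(0.119×0.11×5.69) = 1.275 K/W
R_cav   = 0.095/(0.0336×0.89×5.69) = 0.5583 K/W
1/R_core = 1/R_stud + 1/R_cav → R_core = 0.3883 K/W
R_outer = 0.024/(0.164×5.69) = 0.02572 K/W
R_total = 0.417 K/W
Q = ΔT/R_total = 34/0.417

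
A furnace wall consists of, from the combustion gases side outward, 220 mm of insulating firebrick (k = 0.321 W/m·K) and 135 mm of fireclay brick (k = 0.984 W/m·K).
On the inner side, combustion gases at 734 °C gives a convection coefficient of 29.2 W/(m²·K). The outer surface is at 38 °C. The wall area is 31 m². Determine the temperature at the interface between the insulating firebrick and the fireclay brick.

T ≈ 149 °C

Treating each layer as a thermal resistance in series:
R_inner film = 1/(h_i·A) = 1/(29.2×31) = 0.001105 K/W
R_insulating firebrick = L/(kA) = 0.22/(0.321×31) = 0.02211 K/W
R_fireclay brick = L/(kA) = 0.135/(0.984×31) = 0.004426 K/W
R_total = 0.02764 K/W;  Q = ΔT/R_total = 696/0.02764 = 25180 W
T_interface = T_inner − Q·ΣR(inner→interface) = 734 − 25200×0.02321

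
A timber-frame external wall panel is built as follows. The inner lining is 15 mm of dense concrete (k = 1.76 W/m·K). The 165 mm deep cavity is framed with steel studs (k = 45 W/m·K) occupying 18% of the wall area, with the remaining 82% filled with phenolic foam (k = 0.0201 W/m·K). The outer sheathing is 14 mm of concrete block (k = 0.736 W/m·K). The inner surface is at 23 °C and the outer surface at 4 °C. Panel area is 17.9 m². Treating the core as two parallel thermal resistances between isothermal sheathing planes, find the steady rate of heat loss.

Sheathing layers in series; stud and cavity paths in parallel between them.
R_inner = 0.015/(1.76×17.9) = 4.761×10^-4 K/W
R_stud  = 0.165/(45×0.18×17.9) = 0.001138 K/W
R_cav   = 0.165/(0.0201×0.82×17.9) = 0.5593 K/W
1/R_core = 1/R_stud + 1/R_cav → R_core = 0.001136 K/W
R_outer = 0.014/(0.736×17.9) = 0.001063 K/W
R_total = 0.002674 K/W
Q = ΔT/R_total = 19/0.002674

Q ≈ 7100 W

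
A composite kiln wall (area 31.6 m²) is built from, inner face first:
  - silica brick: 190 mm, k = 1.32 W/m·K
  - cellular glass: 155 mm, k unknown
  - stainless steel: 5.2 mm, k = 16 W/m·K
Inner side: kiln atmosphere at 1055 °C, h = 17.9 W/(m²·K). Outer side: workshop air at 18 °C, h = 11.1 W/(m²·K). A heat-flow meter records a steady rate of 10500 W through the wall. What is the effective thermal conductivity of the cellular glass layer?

k ≈ 0.0548 W/(m·K)

Model the wall as resistances in series:
R_inner film = 1/(h_i·A) = 1/(17.9×31.6) = 0.001768 K/W
R_silica brick = L/(kA) = 0.19/(1.32×31.6) = 0.004555 K/W
R_stainless steel = L/(kA) = 0.0052/(16×31.6) = 1.028×10^-5 K/W
R_outer film = 1/(h_o·A) = 1/(11.1×31.6) = 0.002851 K/W
Sum of known resistances R_other = 0.009184 K/W
Total R = ΔT/Q = 1037/10500 = 0.09876 K/W
R_cellular glass = R_total − R_other = 0.08958 K/W
k = L/(R·A) = 0.155/(0.08958×31.6)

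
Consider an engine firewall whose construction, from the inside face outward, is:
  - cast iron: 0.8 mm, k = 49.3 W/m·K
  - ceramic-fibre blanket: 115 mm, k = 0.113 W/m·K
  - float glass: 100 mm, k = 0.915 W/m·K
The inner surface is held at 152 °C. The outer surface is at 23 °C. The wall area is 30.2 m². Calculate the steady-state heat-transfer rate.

Q ≈ 3460 W

Model the wall as resistances in series:
R_cast iron = L/(kA) = 0.0008/(49.3×30.2) = 5.373×10^-7 K/W
R_ceramic-fibre blanket = L/(kA) = 0.115/(0.113×30.2) = 0.0337 K/W
R_float glass = L/(kA) = 0.1/(0.915×30.2) = 0.003619 K/W
R_total = 0.03732 K/W
Q = ΔT / R_total = 129 / 0.03732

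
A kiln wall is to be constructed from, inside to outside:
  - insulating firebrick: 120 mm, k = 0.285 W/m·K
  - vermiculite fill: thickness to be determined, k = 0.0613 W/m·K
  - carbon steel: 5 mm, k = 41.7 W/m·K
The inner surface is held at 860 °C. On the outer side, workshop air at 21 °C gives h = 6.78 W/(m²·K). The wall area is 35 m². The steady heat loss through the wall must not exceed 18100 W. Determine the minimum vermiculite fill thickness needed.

L ≈ 64.6 mm

Treating each layer as a thermal resistance in series:
R_insulating firebrick = L/(kA) = 0.12/(0.285×35) = 0.01203 K/W
R_carbon steel = L/(kA) = 0.005/(41.7×35) = 3.426×10^-6 K/W
R_outer film = 1/(h_o·A) = 1/(6.78×35) = 0.004214 K/W
Sum of the known resistances R_other = 0.01625 K/W
Required total resistance R_tot = ΔT/Q_allow = 839/18100 = 0.04635 K/W
R_vermiculite fill = R_tot − R_other = 0.03011 K/W
L = R·k·A = 0.03011×0.0613×35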